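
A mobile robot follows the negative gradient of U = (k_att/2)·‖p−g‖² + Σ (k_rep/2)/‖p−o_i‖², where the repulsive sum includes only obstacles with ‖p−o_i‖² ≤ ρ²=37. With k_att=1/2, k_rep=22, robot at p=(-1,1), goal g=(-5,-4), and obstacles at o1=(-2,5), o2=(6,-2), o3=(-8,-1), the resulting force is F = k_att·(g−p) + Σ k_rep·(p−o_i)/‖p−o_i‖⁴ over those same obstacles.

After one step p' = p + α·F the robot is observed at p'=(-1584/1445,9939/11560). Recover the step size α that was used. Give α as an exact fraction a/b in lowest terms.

F_att = 1/2·(g−p) = 1/2·(-4,-5) = (-2.0000,-2.5000)
o1: d²=17 ≤ ρ²=37; F_rep = 22·(1,-4)/17² = (0.0761,-0.3045)
o2: d²=58 > ρ²=37 → inactive
o3: d²=53 > ρ²=37 → inactive
F = F_att + ΣF_rep = (-1.9239,-2.8045)
Δp = p'−p = (-0.0962,-0.1402); α = Δx/Fx = (-139/1445) / (-556/289) = 1/20
check: Δy/Fy = (-1621/11560) / (-1621/578) = 1/20 ✓

α = 1/20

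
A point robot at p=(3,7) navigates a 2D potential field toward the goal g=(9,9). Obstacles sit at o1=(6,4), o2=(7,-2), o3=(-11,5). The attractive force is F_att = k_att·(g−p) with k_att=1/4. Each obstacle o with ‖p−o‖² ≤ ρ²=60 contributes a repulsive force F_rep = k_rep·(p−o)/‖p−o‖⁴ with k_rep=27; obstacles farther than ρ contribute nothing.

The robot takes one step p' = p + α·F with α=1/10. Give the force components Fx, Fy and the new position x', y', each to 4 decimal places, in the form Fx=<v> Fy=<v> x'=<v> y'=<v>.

Fx=1.2500 Fy=0.7500 x'=3.1250 y'=7.0750

F_att = 1/4·(g−p) = 1/4·(6,2) = (1.5000,0.5000)
o1: d²=18 ≤ ρ²=60; F_rep = 27·(-3,3)/18² = (-0.2500,0.2500)
o2: d²=97 > ρ²=60 → inactive
o3: d²=200 > ρ²=60 → inactive
F = F_att + ΣF_rep = (1.2500,0.7500)
p' = p + 1/10·F = (3.1250,7.0750)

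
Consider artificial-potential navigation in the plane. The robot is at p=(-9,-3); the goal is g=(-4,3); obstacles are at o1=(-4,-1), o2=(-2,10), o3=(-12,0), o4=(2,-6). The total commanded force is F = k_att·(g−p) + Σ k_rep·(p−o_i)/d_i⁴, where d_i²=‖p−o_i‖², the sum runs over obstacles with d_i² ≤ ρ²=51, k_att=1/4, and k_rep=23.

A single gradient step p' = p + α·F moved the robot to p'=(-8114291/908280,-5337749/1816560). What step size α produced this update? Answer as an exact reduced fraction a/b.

F_att = 1/4·(g−p) = 1/4·(5,6) = (1.2500,1.5000)
o1: d²=29 ≤ ρ²=51; F_rep = 23·(-5,-2)/29² = (-0.1367,-0.0547)
o2: d²=218 > ρ²=51 → inactive
o3: d²=18 ≤ ρ²=51; F_rep = 23·(3,-3)/18² = (0.2130,-0.2130)
o4: d²=130 > ρ²=51 → inactive
F = F_att + ΣF_rep = (1.3262,1.2323)
Δp = p'−p = (0.0663,0.0616); α = Δx/Fx = (60229/908280) / (60229/45414) = 1/20
check: Δy/Fy = (111931/1816560) / (111931/90828) = 1/20 ✓

α = 1/20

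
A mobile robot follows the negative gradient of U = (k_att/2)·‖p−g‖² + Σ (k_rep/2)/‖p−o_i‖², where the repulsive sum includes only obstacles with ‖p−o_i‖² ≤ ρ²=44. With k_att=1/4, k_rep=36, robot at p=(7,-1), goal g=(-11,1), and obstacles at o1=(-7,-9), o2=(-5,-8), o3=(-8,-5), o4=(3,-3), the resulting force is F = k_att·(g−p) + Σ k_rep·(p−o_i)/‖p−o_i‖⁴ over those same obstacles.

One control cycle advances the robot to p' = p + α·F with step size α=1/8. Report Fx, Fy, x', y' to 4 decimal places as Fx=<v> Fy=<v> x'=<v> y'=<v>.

Fx=-4.1400 Fy=0.6800 x'=6.4825 y'=-0.9150

F_att = 1/4·(g−p) = 1/4·(-18,2) = (-4.5000,0.5000)
o1: d²=260 > ρ²=44 → inactive
o2: d²=193 > ρ²=44 → inactive
o3: d²=241 > ρ²=44 → inactive
o4: d²=20 ≤ ρ²=44; F_rep = 36·(4,2)/20² = (0.3600,0.1800)
F = F_att + ΣF_rep = (-4.1400,0.6800)
p' = p + 1/8·F = (6.4825,-0.9150)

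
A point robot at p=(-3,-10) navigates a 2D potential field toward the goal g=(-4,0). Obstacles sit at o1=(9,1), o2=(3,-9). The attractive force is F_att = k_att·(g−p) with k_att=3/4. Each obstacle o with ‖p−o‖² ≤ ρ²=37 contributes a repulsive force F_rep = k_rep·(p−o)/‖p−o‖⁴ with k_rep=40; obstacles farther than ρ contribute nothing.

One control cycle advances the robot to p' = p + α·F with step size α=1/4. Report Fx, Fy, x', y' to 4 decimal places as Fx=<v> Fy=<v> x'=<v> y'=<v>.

Fx=-0.9253 Fy=7.4708 x'=-3.2313 y'=-8.1323

F_att = 3/4·(g−p) = 3/4·(-1,10) = (-0.7500,7.5000)
o1: d²=265 > ρ²=37 → inactive
o2: d²=37 ≤ ρ²=37; F_rep = 40·(-6,-1)/37² = (-0.1753,-0.0292)
F = F_att + ΣF_rep = (-0.9253,7.4708)
p' = p + 1/4·F = (-3.2313,-8.1323)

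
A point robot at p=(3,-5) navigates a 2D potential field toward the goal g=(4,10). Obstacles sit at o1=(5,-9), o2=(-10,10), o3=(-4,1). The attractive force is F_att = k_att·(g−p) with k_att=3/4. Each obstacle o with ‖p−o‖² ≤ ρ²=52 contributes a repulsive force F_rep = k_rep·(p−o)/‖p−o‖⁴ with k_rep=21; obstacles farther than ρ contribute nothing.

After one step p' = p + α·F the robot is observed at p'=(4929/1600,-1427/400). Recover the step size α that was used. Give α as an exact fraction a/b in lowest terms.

F_att = 3/4·(g−p) = 3/4·(1,15) = (0.7500,11.2500)
o1: d²=20 ≤ ρ²=52; F_rep = 21·(-2,4)/20² = (-0.1050,0.2100)
o2: d²=394 > ρ²=52 → inactive
o3: d²=85 > ρ²=52 → inactive
F = F_att + ΣF_rep = (0.6450,11.4600)
Δp = p'−p = (0.0806,1.4325); α = Δx/Fx = (129/1600) / (129/200) = 1/8
check: Δy/Fy = (573/400) / (573/50) = 1/8 ✓

α = 1/8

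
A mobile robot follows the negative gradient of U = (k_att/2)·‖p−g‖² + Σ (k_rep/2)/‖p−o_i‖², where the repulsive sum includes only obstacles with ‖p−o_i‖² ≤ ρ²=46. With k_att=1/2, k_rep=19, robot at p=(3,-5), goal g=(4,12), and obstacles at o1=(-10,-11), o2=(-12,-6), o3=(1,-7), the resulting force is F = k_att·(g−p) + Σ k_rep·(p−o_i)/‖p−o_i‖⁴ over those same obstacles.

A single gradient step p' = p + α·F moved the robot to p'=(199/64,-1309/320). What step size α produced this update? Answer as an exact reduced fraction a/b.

α = 1/10

F_att = 1/2·(g−p) = 1/2·(1,17) = (0.5000,8.5000)
o1: d²=205 > ρ²=46 → inactive
o2: d²=226 > ρ²=46 → inactive
o3: d²=8 ≤ ρ²=46; F_rep = 19·(2,2)/8² = (0.5938,0.5938)
F = F_att + ΣF_rep = (1.0938,9.0938)
Δp = p'−p = (0.1094,0.9094); α = Δx/Fx = (7/64) / (35/32) = 1/10
check: Δy/Fy = (291/320) / (291/32) = 1/10 ✓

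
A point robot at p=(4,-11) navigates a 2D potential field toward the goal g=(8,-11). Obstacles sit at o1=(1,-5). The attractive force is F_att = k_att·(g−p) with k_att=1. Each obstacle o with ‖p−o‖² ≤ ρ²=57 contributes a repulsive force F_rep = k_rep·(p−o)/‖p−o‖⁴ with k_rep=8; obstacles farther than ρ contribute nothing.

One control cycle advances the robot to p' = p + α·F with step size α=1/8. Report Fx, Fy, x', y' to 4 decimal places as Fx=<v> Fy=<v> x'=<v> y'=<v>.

Fx=4.0119 Fy=-0.0237 x'=4.5015 y'=-11.0030

F_att = 1·(g−p) = 1·(4,0) = (4.0000,0.0000)
o1: d²=45 ≤ ρ²=57; F_rep = 8·(3,-6)/45² = (0.0119,-0.0237)
F = F_att + ΣF_rep = (4.0119,-0.0237)
p' = p + 1/8·F = (4.5015,-11.0030)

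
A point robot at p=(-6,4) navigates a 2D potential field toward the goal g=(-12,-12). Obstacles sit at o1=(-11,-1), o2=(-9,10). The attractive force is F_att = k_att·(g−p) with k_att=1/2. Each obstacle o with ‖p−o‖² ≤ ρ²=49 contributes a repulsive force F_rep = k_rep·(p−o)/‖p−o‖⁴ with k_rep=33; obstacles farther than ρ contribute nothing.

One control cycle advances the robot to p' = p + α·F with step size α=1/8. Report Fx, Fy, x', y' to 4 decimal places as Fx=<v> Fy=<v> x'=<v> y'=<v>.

F_att = 1/2·(g−p) = 1/2·(-6,-16) = (-3.0000,-8.0000)
o1: d²=50 > ρ²=49 → inactive
o2: d²=45 ≤ ρ²=49; F_rep = 33·(3,-6)/45² = (0.0489,-0.0978)
F = F_att + ΣF_rep = (-2.9511,-8.0978)
p' = p + 1/8·F = (-6.3689,2.9878)

Fx=-2.9511 Fy=-8.0978 x'=-6.3689 y'=2.9878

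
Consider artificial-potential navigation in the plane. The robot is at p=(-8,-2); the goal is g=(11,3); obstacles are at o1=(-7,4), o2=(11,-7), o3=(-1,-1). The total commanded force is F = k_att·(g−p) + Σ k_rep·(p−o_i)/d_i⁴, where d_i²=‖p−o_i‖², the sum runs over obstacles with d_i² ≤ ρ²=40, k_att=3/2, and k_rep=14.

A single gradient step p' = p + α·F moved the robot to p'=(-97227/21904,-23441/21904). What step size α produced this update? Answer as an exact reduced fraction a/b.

F_att = 3/2·(g−p) = 3/2·(19,5) = (28.5000,7.5000)
o1: d²=37 ≤ ρ²=40; F_rep = 14·(-1,-6)/37² = (-0.0102,-0.0614)
o2: d²=386 > ρ²=40 → inactive
o3: d²=50 > ρ²=40 → inactive
F = F_att + ΣF_rep = (28.4898,7.4386)
Δp = p'−p = (3.5612,0.9298); α = Δx/Fx = (78005/21904) / (78005/2738) = 1/8
check: Δy/Fy = (20367/21904) / (20367/2738) = 1/8 ✓

α = 1/8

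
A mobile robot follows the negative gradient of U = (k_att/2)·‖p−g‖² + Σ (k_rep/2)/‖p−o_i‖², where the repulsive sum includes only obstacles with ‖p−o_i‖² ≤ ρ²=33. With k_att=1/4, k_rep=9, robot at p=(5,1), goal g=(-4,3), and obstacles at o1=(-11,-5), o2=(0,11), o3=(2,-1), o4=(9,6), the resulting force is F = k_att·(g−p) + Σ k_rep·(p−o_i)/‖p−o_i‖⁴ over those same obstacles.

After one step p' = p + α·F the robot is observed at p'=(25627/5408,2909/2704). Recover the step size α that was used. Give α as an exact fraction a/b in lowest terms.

α = 1/8

F_att = 1/4·(g−p) = 1/4·(-9,2) = (-2.2500,0.5000)
o1: d²=292 > ρ²=33 → inactive
o2: d²=125 > ρ²=33 → inactive
o3: d²=13 ≤ ρ²=33; F_rep = 9·(3,2)/13² = (0.1598,0.1065)
o4: d²=41 > ρ²=33 → inactive
F = F_att + ΣF_rep = (-2.0902,0.6065)
Δp = p'−p = (-0.2613,0.0758); α = Δx/Fx = (-1413/5408) / (-1413/676) = 1/8
check: Δy/Fy = (205/2704) / (205/338) = 1/8 ✓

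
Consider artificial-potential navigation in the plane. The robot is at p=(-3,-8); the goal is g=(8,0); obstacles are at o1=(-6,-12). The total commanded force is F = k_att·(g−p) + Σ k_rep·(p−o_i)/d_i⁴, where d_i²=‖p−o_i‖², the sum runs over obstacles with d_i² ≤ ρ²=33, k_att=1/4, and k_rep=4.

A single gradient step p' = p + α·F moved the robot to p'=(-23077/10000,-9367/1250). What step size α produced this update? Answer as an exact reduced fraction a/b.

F_att = 1/4·(g−p) = 1/4·(11,8) = (2.7500,2.0000)
o1: d²=25 ≤ ρ²=33; F_rep = 4·(3,4)/25² = (0.0192,0.0256)
F = F_att + ΣF_rep = (2.7692,2.0256)
Δp = p'−p = (0.6923,0.5064); α = Δx/Fx = (6923/10000) / (6923/2500) = 1/4
check: Δy/Fy = (633/1250) / (1266/625) = 1/4 ✓

α = 1/4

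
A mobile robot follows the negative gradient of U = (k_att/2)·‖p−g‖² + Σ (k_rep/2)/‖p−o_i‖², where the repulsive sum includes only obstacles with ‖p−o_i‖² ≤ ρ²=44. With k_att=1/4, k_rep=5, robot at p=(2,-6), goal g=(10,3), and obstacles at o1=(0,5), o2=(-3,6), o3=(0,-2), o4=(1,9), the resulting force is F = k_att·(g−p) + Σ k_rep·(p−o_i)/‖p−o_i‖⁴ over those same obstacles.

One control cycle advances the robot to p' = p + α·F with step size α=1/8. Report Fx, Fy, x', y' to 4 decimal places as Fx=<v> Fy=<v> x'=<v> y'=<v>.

F_att = 1/4·(g−p) = 1/4·(8,9) = (2.0000,2.2500)
o1: d²=125 > ρ²=44 → inactive
o2: d²=169 > ρ²=44 → inactive
o3: d²=20 ≤ ρ²=44; F_rep = 5·(2,-4)/20² = (0.0250,-0.0500)
o4: d²=226 > ρ²=44 → inactive
F = F_att + ΣF_rep = (2.0250,2.2000)
p' = p + 1/8·F = (2.2531,-5.7250)

Fx=2.0250 Fy=2.2000 x'=2.2531 y'=-5.7250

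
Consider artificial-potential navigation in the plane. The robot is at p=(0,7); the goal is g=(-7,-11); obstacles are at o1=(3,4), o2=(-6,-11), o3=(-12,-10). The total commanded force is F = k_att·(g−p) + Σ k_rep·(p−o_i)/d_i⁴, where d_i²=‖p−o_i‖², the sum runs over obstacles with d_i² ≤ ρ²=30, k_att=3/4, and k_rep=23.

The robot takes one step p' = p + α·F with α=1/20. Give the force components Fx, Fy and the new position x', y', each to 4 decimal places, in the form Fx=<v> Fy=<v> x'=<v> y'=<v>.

Fx=-5.4630 Fy=-13.2870 x'=-0.2731 y'=6.3356

F_att = 3/4·(g−p) = 3/4·(-7,-18) = (-5.2500,-13.5000)
o1: d²=18 ≤ ρ²=30; F_rep = 23·(-3,3)/18² = (-0.2130,0.2130)
o2: d²=360 > ρ²=30 → inactive
o3: d²=433 > ρ²=30 → inactive
F = F_att + ΣF_rep = (-5.4630,-13.2870)
p' = p + 1/20·F = (-0.2731,6.3356)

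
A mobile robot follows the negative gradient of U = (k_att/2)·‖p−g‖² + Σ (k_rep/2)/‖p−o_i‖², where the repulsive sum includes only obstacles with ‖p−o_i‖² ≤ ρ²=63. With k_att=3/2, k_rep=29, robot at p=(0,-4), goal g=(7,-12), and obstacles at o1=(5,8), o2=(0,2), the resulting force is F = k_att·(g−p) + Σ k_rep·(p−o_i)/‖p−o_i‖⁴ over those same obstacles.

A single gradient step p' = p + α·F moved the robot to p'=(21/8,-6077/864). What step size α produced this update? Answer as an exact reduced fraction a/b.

α = 1/4

F_att = 3/2·(g−p) = 3/2·(7,-8) = (10.5000,-12.0000)
o1: d²=169 > ρ²=63 → inactive
o2: d²=36 ≤ ρ²=63; F_rep = 29·(0,-6)/36² = (0.0000,-0.1343)
F = F_att + ΣF_rep = (10.5000,-12.1343)
Δp = p'−p = (2.6250,-3.0336); α = Δx/Fx = (21/8) / (21/2) = 1/4
check: Δy/Fy = (-2621/864) / (-2621/216) = 1/4 ✓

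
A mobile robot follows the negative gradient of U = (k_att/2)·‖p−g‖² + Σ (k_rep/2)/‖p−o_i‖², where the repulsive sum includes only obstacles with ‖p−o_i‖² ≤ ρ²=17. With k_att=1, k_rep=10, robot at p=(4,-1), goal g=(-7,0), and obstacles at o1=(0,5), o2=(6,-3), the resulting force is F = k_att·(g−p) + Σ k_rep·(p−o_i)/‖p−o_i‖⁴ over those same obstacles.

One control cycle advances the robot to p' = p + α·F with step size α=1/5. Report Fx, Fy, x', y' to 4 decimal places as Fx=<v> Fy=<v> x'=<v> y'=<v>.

F_att = 1·(g−p) = 1·(-11,1) = (-11.0000,1.0000)
o1: d²=52 > ρ²=17 → inactive
o2: d²=8 ≤ ρ²=17; F_rep = 10·(-2,2)/8² = (-0.3125,0.3125)
F = F_att + ΣF_rep = (-11.3125,1.3125)
p' = p + 1/5·F = (1.7375,-0.7375)

Fx=-11.3125 Fy=1.3125 x'=1.7375 y'=-0.7375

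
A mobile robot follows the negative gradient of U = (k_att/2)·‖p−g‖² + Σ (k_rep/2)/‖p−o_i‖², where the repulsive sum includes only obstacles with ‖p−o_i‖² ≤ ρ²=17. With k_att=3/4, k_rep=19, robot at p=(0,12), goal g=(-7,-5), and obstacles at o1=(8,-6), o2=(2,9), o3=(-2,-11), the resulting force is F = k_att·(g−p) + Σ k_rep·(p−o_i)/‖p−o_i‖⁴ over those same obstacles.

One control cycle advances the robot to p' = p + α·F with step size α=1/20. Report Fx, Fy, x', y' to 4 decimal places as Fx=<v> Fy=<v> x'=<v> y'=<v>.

F_att = 3/4·(g−p) = 3/4·(-7,-17) = (-5.2500,-12.7500)
o1: d²=388 > ρ²=17 → inactive
o2: d²=13 ≤ ρ²=17; F_rep = 19·(-2,3)/13² = (-0.2249,0.3373)
o3: d²=533 > ρ²=17 → inactive
F = F_att + ΣF_rep = (-5.4749,-12.4127)
p' = p + 1/20·F = (-0.2737,11.3794)

Fx=-5.4749 Fy=-12.4127 x'=-0.2737 y'=11.3794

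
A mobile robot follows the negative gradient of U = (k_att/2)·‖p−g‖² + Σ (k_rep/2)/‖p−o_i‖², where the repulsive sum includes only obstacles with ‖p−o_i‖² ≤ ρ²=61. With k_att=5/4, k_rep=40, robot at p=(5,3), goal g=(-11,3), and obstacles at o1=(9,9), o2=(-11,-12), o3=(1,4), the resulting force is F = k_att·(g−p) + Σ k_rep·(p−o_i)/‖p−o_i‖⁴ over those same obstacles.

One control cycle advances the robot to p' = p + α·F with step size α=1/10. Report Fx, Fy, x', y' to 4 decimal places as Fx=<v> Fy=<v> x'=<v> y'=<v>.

F_att = 5/4·(g−p) = 5/4·(-16,0) = (-20.0000,0.0000)
o1: d²=52 ≤ ρ²=61; F_rep = 40·(-4,-6)/52² = (-0.0592,-0.0888)
o2: d²=481 > ρ²=61 → inactive
o3: d²=17 ≤ ρ²=61; F_rep = 40·(4,-1)/17² = (0.5536,-0.1384)
F = F_att + ΣF_rep = (-19.5055,-0.2272)
p' = p + 1/10·F = (3.0494,2.9773)

Fx=-19.5055 Fy=-0.2272 x'=3.0494 y'=2.9773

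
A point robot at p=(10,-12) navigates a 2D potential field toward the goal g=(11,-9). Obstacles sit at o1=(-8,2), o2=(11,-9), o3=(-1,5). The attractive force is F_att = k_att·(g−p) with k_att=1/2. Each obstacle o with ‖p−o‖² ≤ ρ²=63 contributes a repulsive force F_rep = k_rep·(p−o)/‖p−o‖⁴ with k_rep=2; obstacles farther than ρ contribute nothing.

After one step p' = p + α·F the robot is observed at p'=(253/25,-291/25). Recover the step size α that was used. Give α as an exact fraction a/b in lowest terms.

α = 1/4

F_att = 1/2·(g−p) = 1/2·(1,3) = (0.5000,1.5000)
o1: d²=520 > ρ²=63 → inactive
o2: d²=10 ≤ ρ²=63; F_rep = 2·(-1,-3)/10² = (-0.0200,-0.0600)
o3: d²=410 > ρ²=63 → inactive
F = F_att + ΣF_rep = (0.4800,1.4400)
Δp = p'−p = (0.1200,0.3600); α = Δx/Fx = (3/25) / (12/25) = 1/4
check: Δy/Fy = (9/25) / (36/25) = 1/4 ✓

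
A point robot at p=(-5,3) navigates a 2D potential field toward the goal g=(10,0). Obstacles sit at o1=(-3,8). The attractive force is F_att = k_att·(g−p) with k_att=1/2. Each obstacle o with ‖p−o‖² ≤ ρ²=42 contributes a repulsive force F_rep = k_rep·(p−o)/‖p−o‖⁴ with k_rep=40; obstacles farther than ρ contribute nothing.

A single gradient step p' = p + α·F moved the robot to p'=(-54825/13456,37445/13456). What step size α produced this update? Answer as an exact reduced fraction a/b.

α = 1/8

F_att = 1/2·(g−p) = 1/2·(15,-3) = (7.5000,-1.5000)
o1: d²=29 ≤ ρ²=42; F_rep = 40·(-2,-5)/29² = (-0.0951,-0.2378)
F = F_att + ΣF_rep = (7.4049,-1.7378)
Δp = p'−p = (0.9256,-0.2172); α = Δx/Fx = (12455/13456) / (12455/1682) = 1/8
check: Δy/Fy = (-2923/13456) / (-2923/1682) = 1/8 ✓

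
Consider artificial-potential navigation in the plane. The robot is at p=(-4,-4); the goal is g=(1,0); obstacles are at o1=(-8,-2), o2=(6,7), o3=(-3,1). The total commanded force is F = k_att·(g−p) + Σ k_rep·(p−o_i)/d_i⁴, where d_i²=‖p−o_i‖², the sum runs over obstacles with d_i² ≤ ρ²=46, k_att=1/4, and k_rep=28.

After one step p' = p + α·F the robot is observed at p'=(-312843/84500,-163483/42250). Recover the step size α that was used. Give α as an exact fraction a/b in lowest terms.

α = 1/5

F_att = 1/4·(g−p) = 1/4·(5,4) = (1.2500,1.0000)
o1: d²=20 ≤ ρ²=46; F_rep = 28·(4,-2)/20² = (0.2800,-0.1400)
o2: d²=221 > ρ²=46 → inactive
o3: d²=26 ≤ ρ²=46; F_rep = 28·(-1,-5)/26² = (-0.0414,-0.2071)
F = F_att + ΣF_rep = (1.4886,0.6529)
Δp = p'−p = (0.2977,0.1306); α = Δx/Fx = (25157/84500) / (25157/16900) = 1/5
check: Δy/Fy = (5517/42250) / (5517/8450) = 1/5 ✓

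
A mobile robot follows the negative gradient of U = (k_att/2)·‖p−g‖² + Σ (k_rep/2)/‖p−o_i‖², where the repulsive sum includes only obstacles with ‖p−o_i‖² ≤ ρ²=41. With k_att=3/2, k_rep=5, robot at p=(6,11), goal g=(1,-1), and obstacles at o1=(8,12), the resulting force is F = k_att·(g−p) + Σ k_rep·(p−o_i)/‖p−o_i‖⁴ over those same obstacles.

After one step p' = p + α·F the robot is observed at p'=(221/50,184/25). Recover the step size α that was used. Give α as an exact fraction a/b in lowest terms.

α = 1/5

F_att = 3/2·(g−p) = 3/2·(-5,-12) = (-7.5000,-18.0000)
o1: d²=5 ≤ ρ²=41; F_rep = 5·(-2,-1)/5² = (-0.4000,-0.2000)
F = F_att + ΣF_rep = (-7.9000,-18.2000)
Δp = p'−p = (-1.5800,-3.6400); α = Δx/Fx = (-79/50) / (-79/10) = 1/5
check: Δy/Fy = (-91/25) / (-91/5) = 1/5 ✓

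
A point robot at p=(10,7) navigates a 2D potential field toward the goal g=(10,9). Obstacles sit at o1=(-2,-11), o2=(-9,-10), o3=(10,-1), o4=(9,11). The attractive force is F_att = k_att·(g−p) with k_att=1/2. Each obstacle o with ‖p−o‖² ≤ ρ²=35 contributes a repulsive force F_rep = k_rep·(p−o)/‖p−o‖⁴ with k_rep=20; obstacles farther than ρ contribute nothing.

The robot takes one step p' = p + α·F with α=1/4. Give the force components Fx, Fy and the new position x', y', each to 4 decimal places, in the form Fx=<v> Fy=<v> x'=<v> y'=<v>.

Fx=0.0692 Fy=0.7232 x'=10.0173 y'=7.1808

F_att = 1/2·(g−p) = 1/2·(0,2) = (0.0000,1.0000)
o1: d²=468 > ρ²=35 → inactive
o2: d²=650 > ρ²=35 → inactive
o3: d²=64 > ρ²=35 → inactive
o4: d²=17 ≤ ρ²=35; F_rep = 20·(1,-4)/17² = (0.0692,-0.2768)
F = F_att + ΣF_rep = (0.0692,0.7232)
p' = p + 1/4·F = (10.0173,7.1808)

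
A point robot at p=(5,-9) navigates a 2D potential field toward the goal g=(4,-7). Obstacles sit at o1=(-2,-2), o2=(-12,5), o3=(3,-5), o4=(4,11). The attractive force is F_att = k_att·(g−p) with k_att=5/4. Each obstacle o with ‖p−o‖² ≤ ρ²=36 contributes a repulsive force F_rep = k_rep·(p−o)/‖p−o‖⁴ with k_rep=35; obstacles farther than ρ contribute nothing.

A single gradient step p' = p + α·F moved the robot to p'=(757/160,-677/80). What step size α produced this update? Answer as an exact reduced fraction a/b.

F_att = 5/4·(g−p) = 5/4·(-1,2) = (-1.2500,2.5000)
o1: d²=98 > ρ²=36 → inactive
o2: d²=485 > ρ²=36 → inactive
o3: d²=20 ≤ ρ²=36; F_rep = 35·(2,-4)/20² = (0.1750,-0.3500)
o4: d²=401 > ρ²=36 → inactive
F = F_att + ΣF_rep = (-1.0750,2.1500)
Δp = p'−p = (-0.2687,0.5375); α = Δx/Fx = (-43/160) / (-43/40) = 1/4
check: Δy/Fy = (43/80) / (43/20) = 1/4 ✓

α = 1/4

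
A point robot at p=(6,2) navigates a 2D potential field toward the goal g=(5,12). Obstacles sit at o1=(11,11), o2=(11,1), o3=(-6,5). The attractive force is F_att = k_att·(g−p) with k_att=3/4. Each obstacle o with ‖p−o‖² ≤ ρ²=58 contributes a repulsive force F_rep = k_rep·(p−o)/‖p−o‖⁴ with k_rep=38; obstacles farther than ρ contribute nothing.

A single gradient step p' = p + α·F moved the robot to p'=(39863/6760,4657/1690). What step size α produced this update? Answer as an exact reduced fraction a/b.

F_att = 3/4·(g−p) = 3/4·(-1,10) = (-0.7500,7.5000)
o1: d²=106 > ρ²=58 → inactive
o2: d²=26 ≤ ρ²=58; F_rep = 38·(-5,1)/26² = (-0.2811,0.0562)
o3: d²=153 > ρ²=58 → inactive
F = F_att + ΣF_rep = (-1.0311,7.5562)
Δp = p'−p = (-0.1031,0.7556); α = Δx/Fx = (-697/6760) / (-697/676) = 1/10
check: Δy/Fy = (1277/1690) / (1277/169) = 1/10 ✓

α = 1/10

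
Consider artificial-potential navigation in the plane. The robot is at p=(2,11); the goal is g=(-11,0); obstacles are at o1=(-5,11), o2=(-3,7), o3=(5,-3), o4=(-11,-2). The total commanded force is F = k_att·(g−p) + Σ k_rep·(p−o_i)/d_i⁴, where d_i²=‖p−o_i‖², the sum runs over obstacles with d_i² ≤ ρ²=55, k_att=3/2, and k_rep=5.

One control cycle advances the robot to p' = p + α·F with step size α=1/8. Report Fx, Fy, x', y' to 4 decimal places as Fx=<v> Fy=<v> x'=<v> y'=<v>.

F_att = 3/2·(g−p) = 3/2·(-13,-11) = (-19.5000,-16.5000)
o1: d²=49 ≤ ρ²=55; F_rep = 5·(7,0)/49² = (0.0146,0.0000)
o2: d²=41 ≤ ρ²=55; F_rep = 5·(5,4)/41² = (0.0149,0.0119)
o3: d²=205 > ρ²=55 → inactive
o4: d²=338 > ρ²=55 → inactive
F = F_att + ΣF_rep = (-19.4706,-16.4881)
p' = p + 1/8·F = (-0.4338,8.9390)

Fx=-19.4706 Fy=-16.4881 x'=-0.4338 y'=8.9390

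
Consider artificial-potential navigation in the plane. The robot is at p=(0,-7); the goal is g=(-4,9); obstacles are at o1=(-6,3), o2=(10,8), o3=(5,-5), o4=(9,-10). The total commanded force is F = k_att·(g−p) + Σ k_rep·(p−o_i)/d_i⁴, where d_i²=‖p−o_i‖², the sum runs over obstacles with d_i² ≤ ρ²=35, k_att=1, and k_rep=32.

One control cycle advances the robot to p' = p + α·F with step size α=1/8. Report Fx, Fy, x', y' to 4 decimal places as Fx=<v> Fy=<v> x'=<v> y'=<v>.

Fx=-4.1902 Fy=15.9239 x'=-0.5238 y'=-5.0095

F_att = 1·(g−p) = 1·(-4,16) = (-4.0000,16.0000)
o1: d²=136 > ρ²=35 → inactive
o2: d²=325 > ρ²=35 → inactive
o3: d²=29 ≤ ρ²=35; F_rep = 32·(-5,-2)/29² = (-0.1902,-0.0761)
o4: d²=90 > ρ²=35 → inactive
F = F_att + ΣF_rep = (-4.1902,15.9239)
p' = p + 1/8·F = (-0.5238,-5.0095)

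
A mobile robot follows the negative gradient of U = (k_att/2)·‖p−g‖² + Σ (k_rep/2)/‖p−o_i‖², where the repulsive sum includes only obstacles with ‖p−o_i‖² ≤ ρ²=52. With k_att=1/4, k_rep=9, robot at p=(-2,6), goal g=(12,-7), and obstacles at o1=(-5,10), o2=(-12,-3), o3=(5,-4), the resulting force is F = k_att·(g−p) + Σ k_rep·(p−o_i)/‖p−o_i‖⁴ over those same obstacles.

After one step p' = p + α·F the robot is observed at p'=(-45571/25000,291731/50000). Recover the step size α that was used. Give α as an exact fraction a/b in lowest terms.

F_att = 1/4·(g−p) = 1/4·(14,-13) = (3.5000,-3.2500)
o1: d²=25 ≤ ρ²=52; F_rep = 9·(3,-4)/25² = (0.0432,-0.0576)
o2: d²=181 > ρ²=52 → inactive
o3: d²=149 > ρ²=52 → inactive
F = F_att + ΣF_rep = (3.5432,-3.3076)
Δp = p'−p = (0.1772,-0.1654); α = Δx/Fx = (4429/25000) / (4429/1250) = 1/20
check: Δy/Fy = (-8269/50000) / (-8269/2500) = 1/20 ✓

α = 1/20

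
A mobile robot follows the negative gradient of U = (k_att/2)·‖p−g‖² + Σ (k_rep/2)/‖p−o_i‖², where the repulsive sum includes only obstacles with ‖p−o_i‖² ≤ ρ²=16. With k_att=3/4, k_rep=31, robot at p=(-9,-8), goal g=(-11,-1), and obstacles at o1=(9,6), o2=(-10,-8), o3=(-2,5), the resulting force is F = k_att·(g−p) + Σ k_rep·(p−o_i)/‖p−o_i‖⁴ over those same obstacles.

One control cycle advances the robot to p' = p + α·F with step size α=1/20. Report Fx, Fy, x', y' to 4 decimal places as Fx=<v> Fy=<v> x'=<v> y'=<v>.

Fx=29.5000 Fy=5.2500 x'=-7.5250 y'=-7.7375

F_att = 3/4·(g−p) = 3/4·(-2,7) = (-1.5000,5.2500)
o1: d²=520 > ρ²=16 → inactive
o2: d²=1 ≤ ρ²=16; F_rep = 31·(1,0)/1² = (31.0000,0.0000)
o3: d²=218 > ρ²=16 → inactive
F = F_att + ΣF_rep = (29.5000,5.2500)
p' = p + 1/20·F = (-7.5250,-7.7375)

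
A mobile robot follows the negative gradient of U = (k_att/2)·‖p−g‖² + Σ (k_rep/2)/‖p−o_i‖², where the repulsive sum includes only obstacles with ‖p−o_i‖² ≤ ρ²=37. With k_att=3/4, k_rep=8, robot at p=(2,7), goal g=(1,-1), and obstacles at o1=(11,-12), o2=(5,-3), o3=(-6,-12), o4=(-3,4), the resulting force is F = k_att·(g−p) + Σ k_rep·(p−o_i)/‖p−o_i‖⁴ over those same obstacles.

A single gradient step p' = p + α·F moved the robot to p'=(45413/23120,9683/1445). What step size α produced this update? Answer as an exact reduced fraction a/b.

α = 1/20

F_att = 3/4·(g−p) = 3/4·(-1,-8) = (-0.7500,-6.0000)
o1: d²=442 > ρ²=37 → inactive
o2: d²=109 > ρ²=37 → inactive
o3: d²=425 > ρ²=37 → inactive
o4: d²=34 ≤ ρ²=37; F_rep = 8·(5,3)/34² = (0.0346,0.0208)
F = F_att + ΣF_rep = (-0.7154,-5.9792)
Δp = p'−p = (-0.0358,-0.2990); α = Δx/Fx = (-827/23120) / (-827/1156) = 1/20
check: Δy/Fy = (-432/1445) / (-1728/289) = 1/20 ✓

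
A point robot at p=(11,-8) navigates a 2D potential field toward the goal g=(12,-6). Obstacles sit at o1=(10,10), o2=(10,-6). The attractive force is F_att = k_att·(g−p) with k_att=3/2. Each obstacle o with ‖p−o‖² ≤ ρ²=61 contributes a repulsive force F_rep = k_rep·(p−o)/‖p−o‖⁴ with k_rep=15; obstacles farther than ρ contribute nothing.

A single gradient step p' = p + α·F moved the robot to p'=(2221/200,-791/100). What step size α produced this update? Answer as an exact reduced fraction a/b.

α = 1/20

F_att = 3/2·(g−p) = 3/2·(1,2) = (1.5000,3.0000)
o1: d²=325 > ρ²=61 → inactive
o2: d²=5 ≤ ρ²=61; F_rep = 15·(1,-2)/5² = (0.6000,-1.2000)
F = F_att + ΣF_rep = (2.1000,1.8000)
Δp = p'−p = (0.1050,0.0900); α = Δx/Fx = (21/200) / (21/10) = 1/20
check: Δy/Fy = (9/100) / (9/5) = 1/20 ✓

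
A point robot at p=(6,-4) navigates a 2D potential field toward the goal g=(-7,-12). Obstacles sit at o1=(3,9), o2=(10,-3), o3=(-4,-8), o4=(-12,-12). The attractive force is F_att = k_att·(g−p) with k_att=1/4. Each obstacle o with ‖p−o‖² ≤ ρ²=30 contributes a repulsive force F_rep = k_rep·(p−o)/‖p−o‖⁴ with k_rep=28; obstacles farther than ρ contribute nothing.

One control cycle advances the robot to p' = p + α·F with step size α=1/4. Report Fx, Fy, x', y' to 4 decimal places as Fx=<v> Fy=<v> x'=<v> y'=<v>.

Fx=-3.6375 Fy=-2.0969 x'=5.0906 y'=-4.5242

F_att = 1/4·(g−p) = 1/4·(-13,-8) = (-3.2500,-2.0000)
o1: d²=178 > ρ²=30 → inactive
o2: d²=17 ≤ ρ²=30; F_rep = 28·(-4,-1)/17² = (-0.3875,-0.0969)
o3: d²=116 > ρ²=30 → inactive
o4: d²=388 > ρ²=30 → inactive
F = F_att + ΣF_rep = (-3.6375,-2.0969)
p' = p + 1/4·F = (5.0906,-4.5242)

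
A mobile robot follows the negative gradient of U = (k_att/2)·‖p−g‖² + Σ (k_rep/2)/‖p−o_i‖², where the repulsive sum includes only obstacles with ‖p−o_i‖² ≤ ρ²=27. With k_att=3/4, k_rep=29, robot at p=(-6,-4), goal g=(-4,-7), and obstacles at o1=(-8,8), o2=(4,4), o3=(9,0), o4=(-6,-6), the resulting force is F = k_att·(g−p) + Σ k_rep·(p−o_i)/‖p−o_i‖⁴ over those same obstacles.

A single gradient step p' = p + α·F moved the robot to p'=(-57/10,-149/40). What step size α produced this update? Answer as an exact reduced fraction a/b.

F_att = 3/4·(g−p) = 3/4·(2,-3) = (1.5000,-2.2500)
o1: d²=148 > ρ²=27 → inactive
o2: d²=164 > ρ²=27 → inactive
o3: d²=241 > ρ²=27 → inactive
o4: d²=4 ≤ ρ²=27; F_rep = 29·(0,2)/4² = (0.0000,3.6250)
F = F_att + ΣF_rep = (1.5000,1.3750)
Δp = p'−p = (0.3000,0.2750); α = Δx/Fx = (3/10) / (3/2) = 1/5
check: Δy/Fy = (11/40) / (11/8) = 1/5 ✓

α = 1/5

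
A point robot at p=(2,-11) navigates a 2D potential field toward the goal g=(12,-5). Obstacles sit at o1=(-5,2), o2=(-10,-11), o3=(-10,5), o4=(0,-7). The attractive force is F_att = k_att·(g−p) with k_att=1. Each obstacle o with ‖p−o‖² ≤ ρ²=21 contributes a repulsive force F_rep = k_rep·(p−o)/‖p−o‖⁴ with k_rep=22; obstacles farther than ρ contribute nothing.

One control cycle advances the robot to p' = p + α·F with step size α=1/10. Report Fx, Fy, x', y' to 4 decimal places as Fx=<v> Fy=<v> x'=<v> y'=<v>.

Fx=10.1100 Fy=5.7800 x'=3.0110 y'=-10.4220

F_att = 1·(g−p) = 1·(10,6) = (10.0000,6.0000)
o1: d²=218 > ρ²=21 → inactive
o2: d²=144 > ρ²=21 → inactive
o3: d²=400 > ρ²=21 → inactive
o4: d²=20 ≤ ρ²=21; F_rep = 22·(2,-4)/20² = (0.1100,-0.2200)
F = F_att + ΣF_rep = (10.1100,5.7800)
p' = p + 1/10·F = (3.0110,-10.4220)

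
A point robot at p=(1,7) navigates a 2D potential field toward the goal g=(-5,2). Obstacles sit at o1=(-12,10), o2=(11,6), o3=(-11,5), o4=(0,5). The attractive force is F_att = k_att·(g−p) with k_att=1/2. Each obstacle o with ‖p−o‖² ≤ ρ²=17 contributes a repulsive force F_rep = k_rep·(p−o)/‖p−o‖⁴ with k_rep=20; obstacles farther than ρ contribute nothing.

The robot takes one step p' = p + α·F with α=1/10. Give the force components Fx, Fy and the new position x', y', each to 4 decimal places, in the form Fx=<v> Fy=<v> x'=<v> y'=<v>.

Fx=-2.2000 Fy=-0.9000 x'=0.7800 y'=6.9100

F_att = 1/2·(g−p) = 1/2·(-6,-5) = (-3.0000,-2.5000)
o1: d²=178 > ρ²=17 → inactive
o2: d²=101 > ρ²=17 → inactive
o3: d²=148 > ρ²=17 → inactive
o4: d²=5 ≤ ρ²=17; F_rep = 20·(1,2)/5² = (0.8000,1.6000)
F = F_att + ΣF_rep = (-2.2000,-0.9000)
p' = p + 1/10·F = (0.7800,6.9100)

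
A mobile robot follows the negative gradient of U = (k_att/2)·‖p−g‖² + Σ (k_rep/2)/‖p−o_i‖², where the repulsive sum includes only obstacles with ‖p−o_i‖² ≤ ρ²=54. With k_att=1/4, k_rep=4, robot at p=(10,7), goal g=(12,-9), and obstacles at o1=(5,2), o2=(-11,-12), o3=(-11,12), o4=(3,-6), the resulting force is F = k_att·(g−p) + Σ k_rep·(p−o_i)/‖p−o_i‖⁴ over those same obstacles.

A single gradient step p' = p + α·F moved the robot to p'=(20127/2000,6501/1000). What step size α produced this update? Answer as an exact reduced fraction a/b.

α = 1/8

F_att = 1/4·(g−p) = 1/4·(2,-16) = (0.5000,-4.0000)
o1: d²=50 ≤ ρ²=54; F_rep = 4·(5,5)/50² = (0.0080,0.0080)
o2: d²=802 > ρ²=54 → inactive
o3: d²=466 > ρ²=54 → inactive
o4: d²=218 > ρ²=54 → inactive
F = F_att + ΣF_rep = (0.5080,-3.9920)
Δp = p'−p = (0.0635,-0.4990); α = Δx/Fx = (127/2000) / (127/250) = 1/8
check: Δy/Fy = (-499/1000) / (-499/125) = 1/8 ✓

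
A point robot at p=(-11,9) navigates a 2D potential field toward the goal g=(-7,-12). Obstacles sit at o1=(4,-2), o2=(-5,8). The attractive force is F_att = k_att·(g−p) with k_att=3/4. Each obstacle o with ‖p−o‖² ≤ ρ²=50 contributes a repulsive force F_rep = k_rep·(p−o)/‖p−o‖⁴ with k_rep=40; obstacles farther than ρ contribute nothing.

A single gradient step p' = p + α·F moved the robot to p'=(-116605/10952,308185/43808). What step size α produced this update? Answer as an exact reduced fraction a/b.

α = 1/8

F_att = 3/4·(g−p) = 3/4·(4,-21) = (3.0000,-15.7500)
o1: d²=346 > ρ²=50 → inactive
o2: d²=37 ≤ ρ²=50; F_rep = 40·(-6,1)/37² = (-0.1753,0.0292)
F = F_att + ΣF_rep = (2.8247,-15.7208)
Δp = p'−p = (0.3531,-1.9651); α = Δx/Fx = (3867/10952) / (3867/1369) = 1/8
check: Δy/Fy = (-86087/43808) / (-86087/5476) = 1/8 ✓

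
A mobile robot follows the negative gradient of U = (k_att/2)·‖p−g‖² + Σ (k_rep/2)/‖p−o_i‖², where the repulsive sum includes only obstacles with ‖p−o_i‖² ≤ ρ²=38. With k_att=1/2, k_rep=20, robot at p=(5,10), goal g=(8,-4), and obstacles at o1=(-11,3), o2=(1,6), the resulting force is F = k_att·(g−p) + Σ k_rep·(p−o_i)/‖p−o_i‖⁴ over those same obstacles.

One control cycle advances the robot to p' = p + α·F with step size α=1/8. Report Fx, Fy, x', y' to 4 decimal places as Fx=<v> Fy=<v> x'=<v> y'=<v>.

Fx=1.5781 Fy=-6.9219 x'=5.1973 y'=9.1348

F_att = 1/2·(g−p) = 1/2·(3,-14) = (1.5000,-7.0000)
o1: d²=305 > ρ²=38 → inactive
o2: d²=32 ≤ ρ²=38; F_rep = 20·(4,4)/32² = (0.0781,0.0781)
F = F_att + ΣF_rep = (1.5781,-6.9219)
p' = p + 1/8·F = (5.1973,9.1348)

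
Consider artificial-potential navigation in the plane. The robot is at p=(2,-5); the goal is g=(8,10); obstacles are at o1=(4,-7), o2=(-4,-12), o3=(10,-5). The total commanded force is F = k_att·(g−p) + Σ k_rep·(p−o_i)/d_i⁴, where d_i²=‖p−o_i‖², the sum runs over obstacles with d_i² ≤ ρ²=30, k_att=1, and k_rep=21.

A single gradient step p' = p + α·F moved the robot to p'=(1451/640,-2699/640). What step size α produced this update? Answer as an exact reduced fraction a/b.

α = 1/20

F_att = 1·(g−p) = 1·(6,15) = (6.0000,15.0000)
o1: d²=8 ≤ ρ²=30; F_rep = 21·(-2,2)/8² = (-0.6562,0.6562)
o2: d²=85 > ρ²=30 → inactive
o3: d²=64 > ρ²=30 → inactive
F = F_att + ΣF_rep = (5.3438,15.6562)
Δp = p'−p = (0.2672,0.7828); α = Δx/Fx = (171/640) / (171/32) = 1/20
check: Δy/Fy = (501/640) / (501/32) = 1/20 ✓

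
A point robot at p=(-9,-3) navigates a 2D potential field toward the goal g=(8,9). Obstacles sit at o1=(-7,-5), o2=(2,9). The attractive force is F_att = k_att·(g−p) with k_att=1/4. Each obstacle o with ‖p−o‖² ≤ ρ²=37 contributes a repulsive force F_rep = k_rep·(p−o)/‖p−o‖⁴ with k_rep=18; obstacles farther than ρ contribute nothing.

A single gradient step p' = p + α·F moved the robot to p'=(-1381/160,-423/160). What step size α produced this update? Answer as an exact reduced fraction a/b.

F_att = 1/4·(g−p) = 1/4·(17,12) = (4.2500,3.0000)
o1: d²=8 ≤ ρ²=37; F_rep = 18·(-2,2)/8² = (-0.5625,0.5625)
o2: d²=265 > ρ²=37 → inactive
F = F_att + ΣF_rep = (3.6875,3.5625)
Δp = p'−p = (0.3688,0.3563); α = Δx/Fx = (59/160) / (59/16) = 1/10
check: Δy/Fy = (57/160) / (57/16) = 1/10 ✓

α = 1/10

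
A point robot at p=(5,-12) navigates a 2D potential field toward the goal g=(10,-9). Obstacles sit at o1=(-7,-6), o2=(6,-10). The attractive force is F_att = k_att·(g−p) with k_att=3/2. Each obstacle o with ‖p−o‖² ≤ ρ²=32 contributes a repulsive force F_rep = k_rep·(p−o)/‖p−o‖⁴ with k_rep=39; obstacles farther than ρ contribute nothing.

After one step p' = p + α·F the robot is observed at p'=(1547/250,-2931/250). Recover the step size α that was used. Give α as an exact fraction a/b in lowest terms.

F_att = 3/2·(g−p) = 3/2·(5,3) = (7.5000,4.5000)
o1: d²=180 > ρ²=32 → inactive
o2: d²=5 ≤ ρ²=32; F_rep = 39·(-1,-2)/5² = (-1.5600,-3.1200)
F = F_att + ΣF_rep = (5.9400,1.3800)
Δp = p'−p = (1.1880,0.2760); α = Δx/Fx = (297/250) / (297/50) = 1/5
check: Δy/Fy = (69/250) / (69/50) = 1/5 ✓

α = 1/5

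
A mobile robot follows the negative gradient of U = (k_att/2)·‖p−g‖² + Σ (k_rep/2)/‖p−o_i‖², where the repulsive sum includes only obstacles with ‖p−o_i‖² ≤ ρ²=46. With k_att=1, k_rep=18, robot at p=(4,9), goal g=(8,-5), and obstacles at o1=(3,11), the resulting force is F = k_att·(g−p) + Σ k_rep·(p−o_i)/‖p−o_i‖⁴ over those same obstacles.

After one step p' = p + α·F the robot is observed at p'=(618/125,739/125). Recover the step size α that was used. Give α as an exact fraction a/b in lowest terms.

α = 1/5

F_att = 1·(g−p) = 1·(4,-14) = (4.0000,-14.0000)
o1: d²=5 ≤ ρ²=46; F_rep = 18·(1,-2)/5² = (0.7200,-1.4400)
F = F_att + ΣF_rep = (4.7200,-15.4400)
Δp = p'−p = (0.9440,-3.0880); α = Δx/Fx = (118/125) / (118/25) = 1/5
check: Δy/Fy = (-386/125) / (-386/25) = 1/5 ✓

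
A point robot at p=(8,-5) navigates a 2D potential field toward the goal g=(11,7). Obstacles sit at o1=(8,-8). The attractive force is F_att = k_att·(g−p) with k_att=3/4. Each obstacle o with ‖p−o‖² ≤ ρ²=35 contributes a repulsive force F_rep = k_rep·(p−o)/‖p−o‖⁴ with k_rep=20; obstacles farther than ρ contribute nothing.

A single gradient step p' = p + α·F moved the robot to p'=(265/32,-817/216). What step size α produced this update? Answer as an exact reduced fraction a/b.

F_att = 3/4·(g−p) = 3/4·(3,12) = (2.2500,9.0000)
o1: d²=9 ≤ ρ²=35; F_rep = 20·(0,3)/9² = (0.0000,0.7407)
F = F_att + ΣF_rep = (2.2500,9.7407)
Δp = p'−p = (0.2812,1.2176); α = Δx/Fx = (9/32) / (9/4) = 1/8
check: Δy/Fy = (263/216) / (263/27) = 1/8 ✓

α = 1/8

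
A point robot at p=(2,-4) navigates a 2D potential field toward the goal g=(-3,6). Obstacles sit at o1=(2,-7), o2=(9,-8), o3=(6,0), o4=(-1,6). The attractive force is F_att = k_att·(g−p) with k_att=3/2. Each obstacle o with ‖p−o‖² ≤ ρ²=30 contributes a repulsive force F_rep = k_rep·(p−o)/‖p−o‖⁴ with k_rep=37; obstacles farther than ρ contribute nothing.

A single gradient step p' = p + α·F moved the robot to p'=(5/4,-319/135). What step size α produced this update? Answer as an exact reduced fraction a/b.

F_att = 3/2·(g−p) = 3/2·(-5,10) = (-7.5000,15.0000)
o1: d²=9 ≤ ρ²=30; F_rep = 37·(0,3)/9² = (0.0000,1.3704)
o2: d²=65 > ρ²=30 → inactive
o3: d²=32 > ρ²=30 → inactive
o4: d²=109 > ρ²=30 → inactive
F = F_att + ΣF_rep = (-7.5000,16.3704)
Δp = p'−p = (-0.7500,1.6370); α = Δx/Fx = (-3/4) / (-15/2) = 1/10
check: Δy/Fy = (221/135) / (442/27) = 1/10 ✓

α = 1/10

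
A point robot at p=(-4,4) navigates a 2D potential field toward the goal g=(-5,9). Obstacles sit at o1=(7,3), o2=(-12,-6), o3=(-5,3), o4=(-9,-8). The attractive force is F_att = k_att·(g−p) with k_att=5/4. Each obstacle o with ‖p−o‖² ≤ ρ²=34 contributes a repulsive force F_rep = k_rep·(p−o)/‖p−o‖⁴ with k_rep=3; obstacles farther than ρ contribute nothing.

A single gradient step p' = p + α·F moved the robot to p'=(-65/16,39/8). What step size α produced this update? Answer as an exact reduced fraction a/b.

α = 1/8

F_att = 5/4·(g−p) = 5/4·(-1,5) = (-1.2500,6.2500)
o1: d²=122 > ρ²=34 → inactive
o2: d²=164 > ρ²=34 → inactive
o3: d²=2 ≤ ρ²=34; F_rep = 3·(1,1)/2² = (0.7500,0.7500)
o4: d²=169 > ρ²=34 → inactive
F = F_att + ΣF_rep = (-0.5000,7.0000)
Δp = p'−p = (-0.0625,0.8750); α = Δx/Fx = (-1/16) / (-1/2) = 1/8
check: Δy/Fy = (7/8) / (7) = 1/8 ✓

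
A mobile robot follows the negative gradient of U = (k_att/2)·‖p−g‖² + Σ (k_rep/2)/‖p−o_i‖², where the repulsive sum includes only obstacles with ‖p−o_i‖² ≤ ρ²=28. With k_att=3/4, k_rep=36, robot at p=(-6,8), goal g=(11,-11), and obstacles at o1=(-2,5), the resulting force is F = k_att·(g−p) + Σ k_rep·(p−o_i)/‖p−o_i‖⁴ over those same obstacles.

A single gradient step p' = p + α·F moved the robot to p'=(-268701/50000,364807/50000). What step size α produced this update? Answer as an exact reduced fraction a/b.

α = 1/20

F_att = 3/4·(g−p) = 3/4·(17,-19) = (12.7500,-14.2500)
o1: d²=25 ≤ ρ²=28; F_rep = 36·(-4,3)/25² = (-0.2304,0.1728)
F = F_att + ΣF_rep = (12.5196,-14.0772)
Δp = p'−p = (0.6260,-0.7039); α = Δx/Fx = (31299/50000) / (31299/2500) = 1/20
check: Δy/Fy = (-35193/50000) / (-35193/2500) = 1/20 ✓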